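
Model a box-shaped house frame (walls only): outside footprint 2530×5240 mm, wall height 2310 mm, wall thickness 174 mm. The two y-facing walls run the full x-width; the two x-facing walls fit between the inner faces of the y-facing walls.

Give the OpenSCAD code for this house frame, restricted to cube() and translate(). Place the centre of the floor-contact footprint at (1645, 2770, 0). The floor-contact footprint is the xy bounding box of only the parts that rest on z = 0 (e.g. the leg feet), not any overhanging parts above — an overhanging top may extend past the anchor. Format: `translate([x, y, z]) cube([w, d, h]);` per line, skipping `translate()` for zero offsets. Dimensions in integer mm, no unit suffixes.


translate([380, 150, 0]) cube([2530, 174, 2310]);
translate([380, 5216, 0]) cube([2530, 174, 2310]);
translate([380, 324, 0]) cube([174, 4892, 2310]);
translate([2736, 324, 0]) cube([174, 4892, 2310]);


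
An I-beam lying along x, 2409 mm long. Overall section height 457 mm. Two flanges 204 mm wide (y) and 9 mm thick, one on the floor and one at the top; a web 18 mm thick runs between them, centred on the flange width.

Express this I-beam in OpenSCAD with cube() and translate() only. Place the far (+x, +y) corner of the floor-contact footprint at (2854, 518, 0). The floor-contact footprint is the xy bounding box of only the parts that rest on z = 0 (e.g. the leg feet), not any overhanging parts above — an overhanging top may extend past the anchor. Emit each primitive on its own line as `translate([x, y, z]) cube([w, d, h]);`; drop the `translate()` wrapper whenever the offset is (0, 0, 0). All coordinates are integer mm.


translate([445, 314, 0]) cube([2409, 204, 9]);
translate([445, 407, 9]) cube([2409, 18, 439]);
translate([445, 314, 448]) cube([2409, 204, 9]);


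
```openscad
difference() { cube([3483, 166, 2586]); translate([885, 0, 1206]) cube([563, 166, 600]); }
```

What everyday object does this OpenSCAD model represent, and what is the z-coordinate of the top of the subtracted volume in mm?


A wall with a window opening. The window head height is 1806 mm.

A wall with a rectangular opening subtracted — a window. Sill at z = 1206, opening 600 mm tall, so the head is at 1206 + 600 = 1806 mm.


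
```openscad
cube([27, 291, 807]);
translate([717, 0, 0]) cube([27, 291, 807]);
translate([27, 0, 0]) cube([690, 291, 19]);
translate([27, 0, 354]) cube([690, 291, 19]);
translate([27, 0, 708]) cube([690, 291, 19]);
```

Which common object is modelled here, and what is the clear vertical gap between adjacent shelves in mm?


A bookshelf. The clear shelf gap is 335 mm.

Two tall side panels with 3 horizontal boards between them — a bookshelf. The first two shelf undersides are at z = 0 and z = 354; with shelf thickness 19, the clear gap is 354 − 0 − 19 = 335 mm.


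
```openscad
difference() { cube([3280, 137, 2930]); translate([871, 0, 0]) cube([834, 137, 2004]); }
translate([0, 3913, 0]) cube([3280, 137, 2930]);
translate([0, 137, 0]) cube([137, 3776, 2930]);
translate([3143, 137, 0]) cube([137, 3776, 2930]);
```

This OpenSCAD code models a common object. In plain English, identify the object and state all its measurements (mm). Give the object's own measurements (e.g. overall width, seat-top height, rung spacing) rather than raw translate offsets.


A single room: four walls, each 2930 mm tall and 137 mm thick, enclosing an outside footprint 3280×4050 mm (x × y), no floor or roof. The front and back walls (−y and +y sides) run the full x-width; the side walls fit between their inner faces. A door opening 834 mm wide and 2004 mm tall is cut through the front wall from the floor up, its −x edge 871 mm from the wall's −x end.


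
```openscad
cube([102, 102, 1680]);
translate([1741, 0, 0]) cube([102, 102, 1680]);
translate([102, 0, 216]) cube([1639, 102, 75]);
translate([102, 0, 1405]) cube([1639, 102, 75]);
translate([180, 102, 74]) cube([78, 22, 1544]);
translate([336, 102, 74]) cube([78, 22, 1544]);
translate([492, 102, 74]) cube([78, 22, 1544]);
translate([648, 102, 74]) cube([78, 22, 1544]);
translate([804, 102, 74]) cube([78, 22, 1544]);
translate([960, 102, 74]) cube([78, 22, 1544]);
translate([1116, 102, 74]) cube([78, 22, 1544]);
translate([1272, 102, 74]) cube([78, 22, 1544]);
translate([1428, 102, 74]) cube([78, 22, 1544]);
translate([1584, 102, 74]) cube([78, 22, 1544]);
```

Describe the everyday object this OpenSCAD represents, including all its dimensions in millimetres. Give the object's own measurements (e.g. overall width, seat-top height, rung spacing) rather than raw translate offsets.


A fence section. Two 102×102 mm posts, 1680 mm tall, stand on the floor with a clear span of 1639 mm between their inner faces. Two horizontal rails of 102×75 mm section span the gap between the posts with their undersides at z = 216 mm and z = 1405 mm, flush with the posts' −y face. 10 pickets, each 78 mm wide, 22 mm thick and 1544 mm tall, are fixed to the +y face of the rails with their bottoms at z = 74 mm, spaced across the span with a 78 mm gap after the −x post and between neighbouring pickets, with 79 mm left before the +x post.


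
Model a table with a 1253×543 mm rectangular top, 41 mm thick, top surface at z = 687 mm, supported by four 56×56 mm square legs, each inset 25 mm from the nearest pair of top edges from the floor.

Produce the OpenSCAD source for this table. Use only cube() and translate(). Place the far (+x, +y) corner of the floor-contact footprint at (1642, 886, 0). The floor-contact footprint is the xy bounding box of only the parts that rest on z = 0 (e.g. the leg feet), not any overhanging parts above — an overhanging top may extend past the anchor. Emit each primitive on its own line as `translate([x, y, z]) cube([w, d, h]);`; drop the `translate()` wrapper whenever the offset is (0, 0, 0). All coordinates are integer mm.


translate([414, 368, 646]) cube([1253, 543, 41]);
translate([439, 393, 0]) cube([56, 56, 646]);
translate([1586, 393, 0]) cube([56, 56, 646]);
translate([439, 830, 0]) cube([56, 56, 646]);
translate([1586, 830, 0]) cube([56, 56, 646]);


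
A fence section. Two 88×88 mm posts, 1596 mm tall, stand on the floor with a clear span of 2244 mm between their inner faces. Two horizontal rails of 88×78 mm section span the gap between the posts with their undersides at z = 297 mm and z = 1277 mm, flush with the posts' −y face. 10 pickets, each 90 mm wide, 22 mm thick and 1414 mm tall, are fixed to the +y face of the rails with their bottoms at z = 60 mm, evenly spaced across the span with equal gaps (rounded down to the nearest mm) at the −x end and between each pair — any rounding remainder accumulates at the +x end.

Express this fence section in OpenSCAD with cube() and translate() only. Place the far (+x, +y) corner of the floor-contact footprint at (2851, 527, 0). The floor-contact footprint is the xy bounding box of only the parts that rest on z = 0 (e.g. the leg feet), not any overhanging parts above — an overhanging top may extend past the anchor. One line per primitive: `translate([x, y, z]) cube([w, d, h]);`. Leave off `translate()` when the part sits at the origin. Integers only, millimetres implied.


translate([431, 439, 0]) cube([88, 88, 1596]);
translate([2763, 439, 0]) cube([88, 88, 1596]);
translate([519, 439, 297]) cube([2244, 88, 78]);
translate([519, 439, 1277]) cube([2244, 88, 78]);
translate([641, 527, 60]) cube([90, 22, 1414]);
translate([853, 527, 60]) cube([90, 22, 1414]);
translate([1065, 527, 60]) cube([90, 22, 1414]);
translate([1277, 527, 60]) cube([90, 22, 1414]);
translate([1489, 527, 60]) cube([90, 22, 1414]);
translate([1701, 527, 60]) cube([90, 22, 1414]);
translate([1913, 527, 60]) cube([90, 22, 1414]);
translate([2125, 527, 60]) cube([90, 22, 1414]);
translate([2337, 527, 60]) cube([90, 22, 1414]);
translate([2549, 527, 60]) cube([90, 22, 1414]);


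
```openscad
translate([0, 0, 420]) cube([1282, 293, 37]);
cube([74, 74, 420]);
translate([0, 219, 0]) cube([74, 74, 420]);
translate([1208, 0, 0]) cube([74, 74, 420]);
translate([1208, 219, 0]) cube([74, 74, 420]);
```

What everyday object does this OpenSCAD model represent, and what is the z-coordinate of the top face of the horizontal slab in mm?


A bench. The seat-top height is 457 mm.

A long slab on four corner posts — a bench. The slab sits at z = 420 with thickness 37, so the top is 420 + 37 = 457 mm.


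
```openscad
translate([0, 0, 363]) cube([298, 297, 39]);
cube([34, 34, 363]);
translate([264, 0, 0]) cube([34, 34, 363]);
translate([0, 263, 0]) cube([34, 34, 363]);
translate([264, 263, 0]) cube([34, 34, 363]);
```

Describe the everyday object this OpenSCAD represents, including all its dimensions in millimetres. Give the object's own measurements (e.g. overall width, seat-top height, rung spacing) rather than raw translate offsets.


A simple wooden stool: a rectangular seat 298 mm (x) by 297 mm (y), 39 mm thick, top face at z = 402 mm, on four square legs, each 34×34 mm in cross-section. The legs rest on z = 0, each flush with a corner of the seat.


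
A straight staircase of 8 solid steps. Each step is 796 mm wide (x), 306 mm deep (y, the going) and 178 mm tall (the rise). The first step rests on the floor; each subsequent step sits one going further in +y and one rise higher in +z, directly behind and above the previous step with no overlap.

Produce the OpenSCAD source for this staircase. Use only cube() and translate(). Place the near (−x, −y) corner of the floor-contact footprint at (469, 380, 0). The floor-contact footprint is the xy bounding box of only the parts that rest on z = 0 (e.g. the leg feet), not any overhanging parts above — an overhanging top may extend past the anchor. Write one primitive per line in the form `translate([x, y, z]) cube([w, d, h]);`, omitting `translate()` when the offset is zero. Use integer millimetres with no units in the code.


translate([469, 380, 0]) cube([796, 306, 178]);
translate([469, 686, 178]) cube([796, 306, 178]);
translate([469, 992, 356]) cube([796, 306, 178]);
translate([469, 1298, 534]) cube([796, 306, 178]);
translate([469, 1604, 712]) cube([796, 306, 178]);
translate([469, 1910, 890]) cube([796, 306, 178]);
translate([469, 2216, 1068]) cube([796, 306, 178]);
translate([469, 2522, 1246]) cube([796, 306, 178]);


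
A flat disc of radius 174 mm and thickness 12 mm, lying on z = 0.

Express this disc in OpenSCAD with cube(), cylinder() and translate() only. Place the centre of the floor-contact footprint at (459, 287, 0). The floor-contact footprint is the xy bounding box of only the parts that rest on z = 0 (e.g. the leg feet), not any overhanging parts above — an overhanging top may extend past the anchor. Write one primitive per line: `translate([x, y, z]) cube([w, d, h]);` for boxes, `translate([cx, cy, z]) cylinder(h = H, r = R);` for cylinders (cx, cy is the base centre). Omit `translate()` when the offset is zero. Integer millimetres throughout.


translate([459, 287, 0]) cylinder(h = 12, r = 174);


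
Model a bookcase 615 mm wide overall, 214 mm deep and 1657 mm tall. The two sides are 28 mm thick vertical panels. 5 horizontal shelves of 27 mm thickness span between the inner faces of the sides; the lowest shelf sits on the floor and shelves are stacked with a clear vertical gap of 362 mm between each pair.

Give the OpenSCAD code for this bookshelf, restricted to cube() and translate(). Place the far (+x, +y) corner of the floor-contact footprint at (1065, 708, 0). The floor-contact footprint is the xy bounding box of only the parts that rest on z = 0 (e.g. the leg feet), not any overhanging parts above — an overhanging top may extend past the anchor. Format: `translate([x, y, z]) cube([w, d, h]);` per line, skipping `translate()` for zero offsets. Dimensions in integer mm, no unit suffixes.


translate([450, 494, 0]) cube([28, 214, 1657]);
translate([1037, 494, 0]) cube([28, 214, 1657]);
translate([478, 494, 0]) cube([559, 214, 27]);
translate([478, 494, 389]) cube([559, 214, 27]);
translate([478, 494, 778]) cube([559, 214, 27]);
translate([478, 494, 1167]) cube([559, 214, 27]);
translate([478, 494, 1556]) cube([559, 214, 27]);


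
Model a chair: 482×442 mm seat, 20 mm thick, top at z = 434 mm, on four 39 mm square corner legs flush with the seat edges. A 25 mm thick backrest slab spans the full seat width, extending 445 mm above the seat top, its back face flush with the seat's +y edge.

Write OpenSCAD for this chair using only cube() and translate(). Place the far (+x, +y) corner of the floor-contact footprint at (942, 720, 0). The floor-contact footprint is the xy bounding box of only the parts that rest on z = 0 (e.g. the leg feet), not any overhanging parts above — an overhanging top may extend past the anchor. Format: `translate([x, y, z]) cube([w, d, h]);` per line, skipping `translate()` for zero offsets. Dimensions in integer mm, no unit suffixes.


translate([460, 278, 414]) cube([482, 442, 20]);
translate([460, 278, 0]) cube([39, 39, 414]);
translate([903, 278, 0]) cube([39, 39, 414]);
translate([460, 681, 0]) cube([39, 39, 414]);
translate([903, 681, 0]) cube([39, 39, 414]);
translate([460, 695, 434]) cube([482, 25, 445]);


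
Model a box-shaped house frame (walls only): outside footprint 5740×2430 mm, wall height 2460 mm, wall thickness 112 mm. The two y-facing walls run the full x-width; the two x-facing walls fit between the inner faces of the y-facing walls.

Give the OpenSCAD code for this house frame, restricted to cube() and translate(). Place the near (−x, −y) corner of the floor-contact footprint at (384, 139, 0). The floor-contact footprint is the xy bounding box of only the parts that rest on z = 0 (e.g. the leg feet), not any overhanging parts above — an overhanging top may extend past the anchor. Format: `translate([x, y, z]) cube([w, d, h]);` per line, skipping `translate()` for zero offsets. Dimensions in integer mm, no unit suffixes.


translate([384, 139, 0]) cube([5740, 112, 2460]);
translate([384, 2457, 0]) cube([5740, 112, 2460]);
translate([384, 251, 0]) cube([112, 2206, 2460]);
translate([6012, 251, 0]) cube([112, 2206, 2460]);


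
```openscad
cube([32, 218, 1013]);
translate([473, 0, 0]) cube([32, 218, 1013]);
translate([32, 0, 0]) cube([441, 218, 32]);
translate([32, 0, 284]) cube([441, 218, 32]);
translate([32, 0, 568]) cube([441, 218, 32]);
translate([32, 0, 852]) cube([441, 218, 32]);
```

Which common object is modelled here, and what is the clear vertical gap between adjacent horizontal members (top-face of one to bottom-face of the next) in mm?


A bookshelf. The clear shelf gap is 252 mm.

Two tall side panels with 4 horizontal boards between them — a bookshelf. The first two shelf undersides are at z = 0 and z = 284; with shelf thickness 32, the clear gap is 284 − 0 − 32 = 252 mm.


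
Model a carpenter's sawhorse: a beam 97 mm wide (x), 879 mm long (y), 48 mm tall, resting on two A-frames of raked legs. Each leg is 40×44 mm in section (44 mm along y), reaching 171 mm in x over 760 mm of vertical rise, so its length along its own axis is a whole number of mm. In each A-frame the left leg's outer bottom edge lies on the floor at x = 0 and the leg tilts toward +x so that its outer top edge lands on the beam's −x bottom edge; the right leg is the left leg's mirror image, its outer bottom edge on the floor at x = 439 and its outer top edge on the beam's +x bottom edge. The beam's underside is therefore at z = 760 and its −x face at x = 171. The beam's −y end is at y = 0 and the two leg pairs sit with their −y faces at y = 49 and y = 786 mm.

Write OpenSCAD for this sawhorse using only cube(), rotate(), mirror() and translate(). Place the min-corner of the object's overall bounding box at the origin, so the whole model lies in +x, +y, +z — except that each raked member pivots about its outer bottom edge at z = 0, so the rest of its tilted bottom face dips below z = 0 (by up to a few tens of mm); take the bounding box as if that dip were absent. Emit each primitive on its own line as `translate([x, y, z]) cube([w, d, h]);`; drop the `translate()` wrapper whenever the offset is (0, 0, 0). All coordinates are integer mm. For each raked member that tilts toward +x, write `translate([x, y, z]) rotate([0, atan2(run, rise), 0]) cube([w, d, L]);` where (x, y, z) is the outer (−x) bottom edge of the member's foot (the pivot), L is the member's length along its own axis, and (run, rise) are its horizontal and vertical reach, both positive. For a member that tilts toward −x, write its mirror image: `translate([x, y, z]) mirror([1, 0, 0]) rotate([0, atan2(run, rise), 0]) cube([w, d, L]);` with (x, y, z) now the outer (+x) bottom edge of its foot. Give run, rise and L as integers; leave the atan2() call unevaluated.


translate([171, 0, 760]) cube([97, 879, 48]);
translate([0, 49, 0]) rotate([0, atan2(171, 760), 0]) cube([40, 44, 779]);
translate([439, 49, 0]) mirror([1, 0, 0]) rotate([0, atan2(171, 760), 0]) cube([40, 44, 779]);
translate([0, 786, 0]) rotate([0, atan2(171, 760), 0]) cube([40, 44, 779]);
translate([439, 786, 0]) mirror([1, 0, 0]) rotate([0, atan2(171, 760), 0]) cube([40, 44, 779]);


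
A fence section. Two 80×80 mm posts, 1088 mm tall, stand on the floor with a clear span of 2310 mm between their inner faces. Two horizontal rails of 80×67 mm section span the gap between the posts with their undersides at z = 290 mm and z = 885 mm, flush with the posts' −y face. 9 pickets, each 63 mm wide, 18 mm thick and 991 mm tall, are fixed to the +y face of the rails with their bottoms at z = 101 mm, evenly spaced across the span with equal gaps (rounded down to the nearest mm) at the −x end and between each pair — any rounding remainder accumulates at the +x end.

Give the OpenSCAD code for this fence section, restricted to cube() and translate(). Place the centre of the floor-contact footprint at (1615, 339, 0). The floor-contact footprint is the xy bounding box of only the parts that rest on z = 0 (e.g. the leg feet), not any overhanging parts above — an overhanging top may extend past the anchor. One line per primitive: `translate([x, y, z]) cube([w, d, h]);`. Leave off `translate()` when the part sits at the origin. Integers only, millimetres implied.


translate([380, 299, 0]) cube([80, 80, 1088]);
translate([2770, 299, 0]) cube([80, 80, 1088]);
translate([460, 299, 290]) cube([2310, 80, 67]);
translate([460, 299, 885]) cube([2310, 80, 67]);
translate([634, 379, 101]) cube([63, 18, 991]);
translate([871, 379, 101]) cube([63, 18, 991]);
translate([1108, 379, 101]) cube([63, 18, 991]);
translate([1345, 379, 101]) cube([63, 18, 991]);
translate([1582, 379, 101]) cube([63, 18, 991]);
translate([1819, 379, 101]) cube([63, 18, 991]);
translate([2056, 379, 101]) cube([63, 18, 991]);
translate([2293, 379, 101]) cube([63, 18, 991]);
translate([2530, 379, 101]) cube([63, 18, 991]);


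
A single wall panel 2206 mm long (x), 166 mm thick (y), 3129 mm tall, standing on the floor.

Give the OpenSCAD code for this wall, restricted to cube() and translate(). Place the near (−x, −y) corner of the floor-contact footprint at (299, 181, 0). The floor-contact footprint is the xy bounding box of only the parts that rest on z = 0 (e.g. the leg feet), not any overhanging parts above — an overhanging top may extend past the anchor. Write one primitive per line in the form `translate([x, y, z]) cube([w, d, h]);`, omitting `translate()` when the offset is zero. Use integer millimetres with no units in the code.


translate([299, 181, 0]) cube([2206, 166, 3129]);


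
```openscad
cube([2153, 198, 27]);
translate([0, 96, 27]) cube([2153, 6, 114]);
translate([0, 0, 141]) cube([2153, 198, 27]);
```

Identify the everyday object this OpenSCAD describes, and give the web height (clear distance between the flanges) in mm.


An I-beam. The web height is 114 mm.

Two wide flanges with a thin centred web — an I-beam. Overall 168 mm minus two 27 mm flanges gives a web of 168 − 2·27 = 114 mm.


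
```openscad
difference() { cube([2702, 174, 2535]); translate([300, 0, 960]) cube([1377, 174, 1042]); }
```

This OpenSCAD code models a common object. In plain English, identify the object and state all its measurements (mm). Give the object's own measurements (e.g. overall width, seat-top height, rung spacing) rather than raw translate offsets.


A wall 2702 mm long (x), 174 mm thick (y), 2535 mm tall, with a rectangular window opening cut through it. The opening is 1377 mm wide and 1042 mm tall; its sill is at z = 960 mm and its near (−x) edge is 300 mm from the wall's −x end. The opening passes through the full wall thickness.


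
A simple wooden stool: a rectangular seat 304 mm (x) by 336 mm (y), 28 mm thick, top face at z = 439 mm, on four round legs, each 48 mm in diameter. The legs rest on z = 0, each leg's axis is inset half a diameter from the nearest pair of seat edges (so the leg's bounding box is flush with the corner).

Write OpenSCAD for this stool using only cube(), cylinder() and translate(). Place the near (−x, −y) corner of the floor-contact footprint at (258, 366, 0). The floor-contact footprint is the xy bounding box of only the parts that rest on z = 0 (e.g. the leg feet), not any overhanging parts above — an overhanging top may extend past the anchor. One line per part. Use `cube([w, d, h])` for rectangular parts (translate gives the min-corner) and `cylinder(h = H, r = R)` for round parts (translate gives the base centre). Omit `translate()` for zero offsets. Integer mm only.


translate([258, 366, 411]) cube([304, 336, 28]);
translate([282, 390, 0]) cylinder(h = 411, r = 24);
translate([538, 390, 0]) cylinder(h = 411, r = 24);
translate([282, 678, 0]) cylinder(h = 411, r = 24);
translate([538, 678, 0]) cylinder(h = 411, r = 24);


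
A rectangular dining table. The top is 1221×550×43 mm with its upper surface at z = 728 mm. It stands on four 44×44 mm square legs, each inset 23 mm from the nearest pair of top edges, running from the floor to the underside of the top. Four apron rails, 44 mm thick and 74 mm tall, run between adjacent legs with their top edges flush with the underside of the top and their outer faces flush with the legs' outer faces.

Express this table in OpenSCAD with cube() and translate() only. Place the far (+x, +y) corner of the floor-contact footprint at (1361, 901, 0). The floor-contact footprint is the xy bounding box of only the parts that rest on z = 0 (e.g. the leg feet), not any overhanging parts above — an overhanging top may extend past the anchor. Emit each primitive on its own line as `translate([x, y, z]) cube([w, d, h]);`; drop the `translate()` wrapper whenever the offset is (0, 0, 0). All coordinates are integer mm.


translate([163, 374, 685]) cube([1221, 550, 43]);
translate([186, 397, 0]) cube([44, 44, 685]);
translate([1317, 397, 0]) cube([44, 44, 685]);
translate([186, 857, 0]) cube([44, 44, 685]);
translate([1317, 857, 0]) cube([44, 44, 685]);
translate([230, 397, 611]) cube([1087, 44, 74]);
translate([230, 857, 611]) cube([1087, 44, 74]);
translate([186, 441, 611]) cube([44, 416, 74]);
translate([1317, 441, 611]) cube([44, 416, 74]);


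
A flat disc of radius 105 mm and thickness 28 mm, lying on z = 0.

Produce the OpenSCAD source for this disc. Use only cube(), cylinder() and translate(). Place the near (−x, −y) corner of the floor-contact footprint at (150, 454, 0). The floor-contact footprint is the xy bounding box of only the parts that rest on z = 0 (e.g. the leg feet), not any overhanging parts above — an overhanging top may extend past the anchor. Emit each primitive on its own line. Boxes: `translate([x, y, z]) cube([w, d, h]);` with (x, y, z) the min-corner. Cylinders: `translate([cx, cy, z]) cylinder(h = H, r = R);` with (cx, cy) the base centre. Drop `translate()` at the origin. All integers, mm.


translate([255, 559, 0]) cylinder(h = 28, r = 105);


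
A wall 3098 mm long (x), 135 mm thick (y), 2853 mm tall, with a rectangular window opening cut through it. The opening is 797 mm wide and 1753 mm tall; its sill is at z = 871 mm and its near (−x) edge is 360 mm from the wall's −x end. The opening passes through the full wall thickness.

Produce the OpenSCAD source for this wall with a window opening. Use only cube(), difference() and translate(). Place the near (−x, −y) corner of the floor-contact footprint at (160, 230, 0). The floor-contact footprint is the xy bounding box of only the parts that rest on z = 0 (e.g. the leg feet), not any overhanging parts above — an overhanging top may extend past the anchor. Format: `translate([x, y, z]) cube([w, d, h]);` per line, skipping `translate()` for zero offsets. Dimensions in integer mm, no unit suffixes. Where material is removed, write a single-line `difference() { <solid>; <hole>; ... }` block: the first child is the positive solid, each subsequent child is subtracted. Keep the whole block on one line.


difference() { translate([160, 230, 0]) cube([3098, 135, 2853]); translate([520, 230, 871]) cube([797, 135, 1753]); }


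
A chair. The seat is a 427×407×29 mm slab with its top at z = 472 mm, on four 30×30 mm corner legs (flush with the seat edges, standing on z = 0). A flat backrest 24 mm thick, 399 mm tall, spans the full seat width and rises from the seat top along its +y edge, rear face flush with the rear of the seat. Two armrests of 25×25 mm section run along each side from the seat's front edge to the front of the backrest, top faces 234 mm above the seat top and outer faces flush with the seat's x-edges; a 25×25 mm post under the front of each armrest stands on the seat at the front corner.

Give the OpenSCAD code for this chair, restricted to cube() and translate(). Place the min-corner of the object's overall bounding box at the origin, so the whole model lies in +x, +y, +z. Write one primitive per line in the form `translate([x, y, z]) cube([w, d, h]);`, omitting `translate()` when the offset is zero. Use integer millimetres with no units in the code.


// leg_h = 472 - 29 = 443
// arm post h = 234 - 25 = 209
translate([0, 0, 443]) cube([427, 407, 29]);
cube([30, 30, 443]);
translate([397, 0, 0]) cube([30, 30, 443]);
translate([0, 377, 0]) cube([30, 30, 443]);
translate([397, 377, 0]) cube([30, 30, 443]);
translate([0, 383, 472]) cube([427, 24, 399]);
translate([0, 0, 681]) cube([25, 383, 25]);
translate([402, 0, 681]) cube([25, 383, 25]);
translate([0, 0, 472]) cube([25, 25, 209]);
translate([402, 0, 472]) cube([25, 25, 209]);


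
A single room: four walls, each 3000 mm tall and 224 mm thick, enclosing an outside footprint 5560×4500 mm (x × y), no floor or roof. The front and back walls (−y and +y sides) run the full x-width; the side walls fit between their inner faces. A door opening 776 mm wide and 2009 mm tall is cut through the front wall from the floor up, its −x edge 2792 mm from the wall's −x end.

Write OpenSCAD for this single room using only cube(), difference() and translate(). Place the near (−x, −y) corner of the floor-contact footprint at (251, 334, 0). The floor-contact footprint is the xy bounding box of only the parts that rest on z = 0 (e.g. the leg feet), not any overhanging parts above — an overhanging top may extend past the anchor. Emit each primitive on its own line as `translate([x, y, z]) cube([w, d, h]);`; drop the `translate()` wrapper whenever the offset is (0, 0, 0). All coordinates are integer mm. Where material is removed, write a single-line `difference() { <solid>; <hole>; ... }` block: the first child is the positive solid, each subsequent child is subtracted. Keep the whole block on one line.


difference() { translate([251, 334, 0]) cube([5560, 224, 3000]); translate([3043, 334, 0]) cube([776, 224, 2009]); }
translate([251, 4610, 0]) cube([5560, 224, 3000]);
translate([251, 558, 0]) cube([224, 4052, 3000]);
translate([5587, 558, 0]) cube([224, 4052, 3000]);


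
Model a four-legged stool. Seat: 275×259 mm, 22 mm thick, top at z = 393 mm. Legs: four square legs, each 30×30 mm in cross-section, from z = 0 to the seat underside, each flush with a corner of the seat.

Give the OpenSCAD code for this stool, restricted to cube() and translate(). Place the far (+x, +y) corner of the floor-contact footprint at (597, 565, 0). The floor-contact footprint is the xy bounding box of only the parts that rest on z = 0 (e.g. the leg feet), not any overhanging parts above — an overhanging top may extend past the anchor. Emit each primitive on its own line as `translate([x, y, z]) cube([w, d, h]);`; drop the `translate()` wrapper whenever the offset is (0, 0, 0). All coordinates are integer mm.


translate([322, 306, 371]) cube([275, 259, 22]);
translate([322, 306, 0]) cube([30, 30, 371]);
translate([567, 306, 0]) cube([30, 30, 371]);
translate([322, 535, 0]) cube([30, 30, 371]);
translate([567, 535, 0]) cube([30, 30, 371]);


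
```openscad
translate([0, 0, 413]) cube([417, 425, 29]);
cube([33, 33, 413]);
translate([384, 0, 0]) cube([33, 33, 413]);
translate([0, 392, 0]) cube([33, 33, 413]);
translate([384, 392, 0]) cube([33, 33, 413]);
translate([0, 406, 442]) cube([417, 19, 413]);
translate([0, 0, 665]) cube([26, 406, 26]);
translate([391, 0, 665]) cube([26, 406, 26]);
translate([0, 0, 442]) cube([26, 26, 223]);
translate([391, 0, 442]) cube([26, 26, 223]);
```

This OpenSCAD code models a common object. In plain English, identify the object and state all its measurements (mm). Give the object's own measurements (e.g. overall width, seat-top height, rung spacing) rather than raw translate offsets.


A chair. The seat is a 417×425×29 mm slab with its top at z = 442 mm, on four 33×33 mm corner legs (flush with the seat edges, standing on z = 0). A flat backrest 19 mm thick, 413 mm tall, spans the full seat width and rises from the seat top along its +y edge, rear face flush with the rear of the seat. Two armrests of 26×26 mm section run along each side from the seat's front edge to the front of the backrest, top faces 249 mm above the seat top and outer faces flush with the seat's x-edges; a 26×26 mm post under the front of each armrest stands on the seat at the front corner.


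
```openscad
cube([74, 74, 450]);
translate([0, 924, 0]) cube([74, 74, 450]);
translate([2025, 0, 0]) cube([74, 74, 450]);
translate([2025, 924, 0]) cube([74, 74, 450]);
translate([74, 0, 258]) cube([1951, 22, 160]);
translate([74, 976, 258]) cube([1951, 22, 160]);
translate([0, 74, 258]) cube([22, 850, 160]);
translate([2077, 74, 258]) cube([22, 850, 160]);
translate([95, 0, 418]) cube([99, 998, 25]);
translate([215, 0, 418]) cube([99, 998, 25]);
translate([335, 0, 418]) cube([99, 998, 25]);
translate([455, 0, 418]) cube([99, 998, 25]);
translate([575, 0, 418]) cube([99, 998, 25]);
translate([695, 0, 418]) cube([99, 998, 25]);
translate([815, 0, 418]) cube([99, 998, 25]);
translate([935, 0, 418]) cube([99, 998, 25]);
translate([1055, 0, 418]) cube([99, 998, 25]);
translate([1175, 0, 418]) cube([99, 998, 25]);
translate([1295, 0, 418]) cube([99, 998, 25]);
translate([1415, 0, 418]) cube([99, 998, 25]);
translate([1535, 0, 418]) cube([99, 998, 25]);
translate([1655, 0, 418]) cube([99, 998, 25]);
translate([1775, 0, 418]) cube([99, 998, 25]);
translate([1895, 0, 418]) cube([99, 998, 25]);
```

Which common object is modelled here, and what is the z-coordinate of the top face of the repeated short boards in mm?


A bed frame. The slat-top height is 443 mm.

Four posts, four rails, and a row of slats — a bed frame. Slats sit on the rails at z = 258 + 160 = 418; with slat thickness 25, the top is 443 mm.


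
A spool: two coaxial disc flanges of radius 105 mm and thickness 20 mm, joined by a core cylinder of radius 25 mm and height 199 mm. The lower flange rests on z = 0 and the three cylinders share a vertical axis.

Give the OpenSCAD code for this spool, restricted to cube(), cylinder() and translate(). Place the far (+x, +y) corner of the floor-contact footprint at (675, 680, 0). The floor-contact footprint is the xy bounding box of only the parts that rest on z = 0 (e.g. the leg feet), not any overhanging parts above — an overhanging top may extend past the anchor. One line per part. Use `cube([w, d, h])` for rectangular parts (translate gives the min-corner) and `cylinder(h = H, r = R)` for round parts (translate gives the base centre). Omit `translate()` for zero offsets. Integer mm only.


translate([570, 575, 0]) cylinder(h = 20, r = 105);
translate([570, 575, 20]) cylinder(h = 199, r = 25);
translate([570, 575, 219]) cylinder(h = 20, r = 105);


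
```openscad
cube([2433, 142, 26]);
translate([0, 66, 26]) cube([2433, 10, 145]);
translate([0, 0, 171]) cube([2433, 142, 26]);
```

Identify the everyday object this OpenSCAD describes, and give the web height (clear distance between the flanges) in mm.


An I-beam. The web height is 145 mm.

Two wide flanges with a thin centred web — an I-beam. Overall 197 mm minus two 26 mm flanges gives a web of 197 − 2·26 = 145 mm.


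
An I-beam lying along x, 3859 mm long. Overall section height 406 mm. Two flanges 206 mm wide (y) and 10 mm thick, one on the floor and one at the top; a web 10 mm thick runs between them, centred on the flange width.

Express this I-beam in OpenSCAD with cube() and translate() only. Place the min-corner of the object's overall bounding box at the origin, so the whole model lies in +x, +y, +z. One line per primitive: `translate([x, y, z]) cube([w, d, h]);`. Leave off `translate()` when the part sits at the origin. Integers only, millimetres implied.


cube([3859, 206, 10]);
translate([0, 98, 10]) cube([3859, 10, 386]);
translate([0, 0, 396]) cube([3859, 206, 10]);


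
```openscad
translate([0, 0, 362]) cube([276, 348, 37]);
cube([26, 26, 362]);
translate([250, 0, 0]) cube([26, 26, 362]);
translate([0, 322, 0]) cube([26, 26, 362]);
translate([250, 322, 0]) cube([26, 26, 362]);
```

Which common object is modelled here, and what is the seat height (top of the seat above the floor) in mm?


A stool. The seat height is 399 mm.

A 276×348×37 slab at z = 362 on four corner posts — a stool. The seat top is 362 + 37 = 399 mm.


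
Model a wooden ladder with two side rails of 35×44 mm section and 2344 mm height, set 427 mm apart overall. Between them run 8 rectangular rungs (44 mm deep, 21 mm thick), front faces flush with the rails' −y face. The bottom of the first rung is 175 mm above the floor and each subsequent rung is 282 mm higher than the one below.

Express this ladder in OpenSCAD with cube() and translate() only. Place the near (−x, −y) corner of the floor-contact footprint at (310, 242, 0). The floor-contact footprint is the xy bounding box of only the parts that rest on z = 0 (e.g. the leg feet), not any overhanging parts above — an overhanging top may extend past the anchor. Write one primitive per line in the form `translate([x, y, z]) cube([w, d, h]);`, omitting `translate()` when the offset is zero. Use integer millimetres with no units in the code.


translate([310, 242, 0]) cube([35, 44, 2344]);
translate([702, 242, 0]) cube([35, 44, 2344]);
translate([345, 242, 175]) cube([357, 44, 21]);
translate([345, 242, 457]) cube([357, 44, 21]);
translate([345, 242, 739]) cube([357, 44, 21]);
translate([345, 242, 1021]) cube([357, 44, 21]);
translate([345, 242, 1303]) cube([357, 44, 21]);
translate([345, 242, 1585]) cube([357, 44, 21]);
translate([345, 242, 1867]) cube([357, 44, 21]);
translate([345, 242, 2149]) cube([357, 44, 21]);


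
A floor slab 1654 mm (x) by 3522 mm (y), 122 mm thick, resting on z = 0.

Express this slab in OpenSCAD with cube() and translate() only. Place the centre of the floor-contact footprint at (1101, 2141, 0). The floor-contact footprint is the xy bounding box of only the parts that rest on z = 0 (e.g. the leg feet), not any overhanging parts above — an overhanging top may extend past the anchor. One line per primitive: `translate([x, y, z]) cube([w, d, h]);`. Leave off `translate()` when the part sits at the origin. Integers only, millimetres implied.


translate([274, 380, 0]) cube([1654, 3522, 122]);


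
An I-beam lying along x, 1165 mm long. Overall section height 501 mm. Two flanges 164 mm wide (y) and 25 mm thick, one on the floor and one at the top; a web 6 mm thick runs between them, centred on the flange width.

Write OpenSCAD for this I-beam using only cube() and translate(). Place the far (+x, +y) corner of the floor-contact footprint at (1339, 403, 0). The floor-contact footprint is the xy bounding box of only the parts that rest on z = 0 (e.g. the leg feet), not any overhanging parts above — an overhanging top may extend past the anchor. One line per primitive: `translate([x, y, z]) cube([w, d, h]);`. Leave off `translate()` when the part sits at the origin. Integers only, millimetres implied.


translate([174, 239, 0]) cube([1165, 164, 25]);
translate([174, 318, 25]) cube([1165, 6, 451]);
translate([174, 239, 476]) cube([1165, 164, 25]);


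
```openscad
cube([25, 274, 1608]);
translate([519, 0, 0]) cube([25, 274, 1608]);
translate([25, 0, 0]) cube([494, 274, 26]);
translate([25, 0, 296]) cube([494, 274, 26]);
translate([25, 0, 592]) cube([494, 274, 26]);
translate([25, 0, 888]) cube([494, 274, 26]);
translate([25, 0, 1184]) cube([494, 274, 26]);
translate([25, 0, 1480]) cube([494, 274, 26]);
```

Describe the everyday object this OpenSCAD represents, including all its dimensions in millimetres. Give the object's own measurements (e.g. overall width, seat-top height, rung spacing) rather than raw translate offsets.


An open bookshelf. Two side panels, each 25 mm thick, 274 mm deep and 1608 mm tall, stand 544 mm apart (outside-to-outside). Between them sit 6 shelves, each 26 mm thick and 274 mm deep, spanning the full gap between the sides. The bottom shelf rests on the floor (its underside at z = 0) and the clear gap between one shelf's top and the next shelf's underside is 270 mm.


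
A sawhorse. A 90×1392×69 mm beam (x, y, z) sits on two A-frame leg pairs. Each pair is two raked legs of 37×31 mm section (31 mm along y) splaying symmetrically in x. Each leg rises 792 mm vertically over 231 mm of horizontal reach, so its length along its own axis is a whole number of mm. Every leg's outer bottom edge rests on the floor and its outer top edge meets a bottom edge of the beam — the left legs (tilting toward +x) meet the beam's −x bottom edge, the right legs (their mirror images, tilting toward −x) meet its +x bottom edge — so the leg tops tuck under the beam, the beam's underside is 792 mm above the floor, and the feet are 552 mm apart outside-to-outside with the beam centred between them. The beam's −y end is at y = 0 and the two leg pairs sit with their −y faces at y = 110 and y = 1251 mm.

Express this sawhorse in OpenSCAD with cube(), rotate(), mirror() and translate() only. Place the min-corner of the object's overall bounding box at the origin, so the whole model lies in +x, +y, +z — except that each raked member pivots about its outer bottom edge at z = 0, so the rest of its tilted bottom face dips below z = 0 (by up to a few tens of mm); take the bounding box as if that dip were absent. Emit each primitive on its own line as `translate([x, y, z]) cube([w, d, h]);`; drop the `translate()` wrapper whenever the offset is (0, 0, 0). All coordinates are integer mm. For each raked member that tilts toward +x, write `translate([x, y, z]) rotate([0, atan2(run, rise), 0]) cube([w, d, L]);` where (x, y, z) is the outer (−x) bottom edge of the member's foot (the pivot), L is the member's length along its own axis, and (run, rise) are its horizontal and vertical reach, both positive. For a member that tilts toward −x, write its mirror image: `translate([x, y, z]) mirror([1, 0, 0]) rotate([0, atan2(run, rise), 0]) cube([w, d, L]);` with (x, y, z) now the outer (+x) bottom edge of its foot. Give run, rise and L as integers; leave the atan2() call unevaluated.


translate([231, 0, 792]) cube([90, 1392, 69]);
translate([0, 110, 0]) rotate([0, atan2(231, 792), 0]) cube([37, 31, 825]);
translate([552, 110, 0]) mirror([1, 0, 0]) rotate([0, atan2(231, 792), 0]) cube([37, 31, 825]);
translate([0, 1251, 0]) rotate([0, atan2(231, 792), 0]) cube([37, 31, 825]);
translate([552, 1251, 0]) mirror([1, 0, 0]) rotate([0, atan2(231, 792), 0]) cube([37, 31, 825]);
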